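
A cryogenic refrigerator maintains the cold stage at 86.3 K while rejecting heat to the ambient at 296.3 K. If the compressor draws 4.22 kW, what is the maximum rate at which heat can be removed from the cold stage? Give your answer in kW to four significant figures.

1.734 kW

The reservoir spacing is ΔT = 296.3 − 86.3 = 210.0 K.
COP_Carnot = T_C/ΔT = 86.30/210.0 = 0.4110.
Q̇_max = COP_Carnot × Ẇ = 0.4110 × 4.220 kW = 1.734 kW.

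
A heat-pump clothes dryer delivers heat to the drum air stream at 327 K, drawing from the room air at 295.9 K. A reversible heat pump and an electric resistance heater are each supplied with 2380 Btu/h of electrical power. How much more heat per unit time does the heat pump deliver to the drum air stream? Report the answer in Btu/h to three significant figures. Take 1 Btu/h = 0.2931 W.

The reservoir spacing is ΔT = 327 − 295.9 = 31.10 K.
COP_Carnot = T_H/ΔT = 327.00/31.10 = 10.51.
The heat pump delivers Q̇_H = COP × Ẇ = 25020 Btu/h; the resistance heater delivers Ẇ = 2380 Btu/h.
Extra = (COP − 1)·Ẇ = 22640 Btu/h.

22600 Btu/h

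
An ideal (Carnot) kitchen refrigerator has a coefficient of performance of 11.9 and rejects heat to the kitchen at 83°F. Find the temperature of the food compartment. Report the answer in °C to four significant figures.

4.963 °C

For a Carnot refrigerator COP_R = T_C/(T_H − T_C), so T_C = COP·T_H/(1 + COP).
With T_H = 301.48 K, T_C = 11.9 × 301.48/12.90 = 278.11 K.
Converting, 278.11 K = 4.96°C.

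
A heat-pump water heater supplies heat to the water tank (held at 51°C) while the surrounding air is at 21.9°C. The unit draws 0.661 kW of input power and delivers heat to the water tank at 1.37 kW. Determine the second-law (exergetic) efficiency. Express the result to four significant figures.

COP_actual = Q̇_H/Ẇ = 1.370/0.6610 = 2.073.
In absolute terms T_C = 295.05 K and T_H = 324.15 K, so ΔT = 29.10 K.
COP_Carnot = T_H/ΔT = 324.15/29.10 = 11.14.
η_II = COP_actual/COP_Carnot = 2.073/11.14 = 0.1861.

0.1861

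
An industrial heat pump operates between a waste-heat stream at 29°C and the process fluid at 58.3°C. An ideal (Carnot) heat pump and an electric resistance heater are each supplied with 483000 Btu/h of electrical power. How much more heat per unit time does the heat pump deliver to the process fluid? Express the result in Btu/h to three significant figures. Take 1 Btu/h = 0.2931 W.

In absolute terms T_C = 302.15 K and T_H = 331.45 K, so ΔT = 29.30 K.
COP_Carnot = T_H/ΔT = 331.45/29.30 = 11.31.
The heat pump delivers Q̇_H = COP × Ẇ = 5464000 Btu/h; the resistance heater delivers Ẇ = 483000 Btu/h.
Extra = (COP − 1)·Ẇ = 4981000 Btu/h.

4980000 Btu/h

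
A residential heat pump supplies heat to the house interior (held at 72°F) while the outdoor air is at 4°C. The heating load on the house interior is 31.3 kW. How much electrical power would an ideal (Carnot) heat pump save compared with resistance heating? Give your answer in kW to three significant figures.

29.4 kW

In absolute terms T_C = 277.15 K and T_H = 295.37 K, so ΔT = 18.22 K.
COP_Carnot = T_H/ΔT = 295.37/18.22 = 16.21.
Resistance heating needs Ẇ_res = Q̇_H = 31.30 kW; the reversible heat pump needs only Ẇ_hp = Q̇_H/COP = 1.931 kW.
Saving = 31.30 − 1.931 = 29.37 kW.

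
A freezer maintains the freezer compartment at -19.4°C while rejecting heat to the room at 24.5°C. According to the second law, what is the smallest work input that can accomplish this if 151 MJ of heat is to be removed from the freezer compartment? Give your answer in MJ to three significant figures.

In absolute terms T_C = 253.75 K and T_H = 297.65 K, so ΔT = 43.90 K.
The reversible limit is COP_R = T_C/ΔT = 5.780, so W_min = Q_C/COP = Q_C·ΔT/T_C.
W_min = 151.0 × 43.90/253.75 = 26.12 MJ.

26.1 MJ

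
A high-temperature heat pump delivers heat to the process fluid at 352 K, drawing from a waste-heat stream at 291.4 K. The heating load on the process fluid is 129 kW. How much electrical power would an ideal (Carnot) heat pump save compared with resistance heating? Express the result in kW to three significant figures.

107 kW

The reservoir spacing is ΔT = 352 − 291.4 = 60.60 K.
COP_Carnot = T_H/ΔT = 352.00/60.60 = 5.809.
Resistance heating needs Ẇ_res = Q̇_H = 129.0 kW; the reversible heat pump needs only Ẇ_hp = Q̇_H/COP = 22.21 kW.
Saving = 129.0 − 22.21 = 106.8 kW.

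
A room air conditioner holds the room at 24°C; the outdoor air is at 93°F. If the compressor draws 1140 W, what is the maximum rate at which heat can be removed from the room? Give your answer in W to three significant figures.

In absolute terms T_C = 297.15 K and T_H = 307.04 K, so ΔT = 9.889 K.
COP_Carnot = T_C/ΔT = 297.15/9.889 = 30.05.
Q̇_max = COP_Carnot × Ẇ = 30.05 × 1140 W = 34260 W.

34300 W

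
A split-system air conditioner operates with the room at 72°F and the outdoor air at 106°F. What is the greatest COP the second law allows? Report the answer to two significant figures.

16

In absolute terms T_C = 295.37 K and T_H = 314.26 K, so ΔT = 18.89 K.
For a reversible cycle, COP_Carnot = T_C/ΔT = 295.37/18.89 = 15.64.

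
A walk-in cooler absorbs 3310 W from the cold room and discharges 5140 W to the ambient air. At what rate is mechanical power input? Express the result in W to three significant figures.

For a cyclic device the first law requires Q̇_H = Q̇_C + Ẇ.
Ẇ = Q̇_H − Q̇_C = 1830 W.

1830 W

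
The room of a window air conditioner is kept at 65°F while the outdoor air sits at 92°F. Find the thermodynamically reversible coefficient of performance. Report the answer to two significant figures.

In absolute terms T_C = 291.48 K and T_H = 306.48 K, so ΔT = 15.00 K.
For a reversible cycle, COP_Carnot = T_C/ΔT = 291.48/15.00 = 19.43.

19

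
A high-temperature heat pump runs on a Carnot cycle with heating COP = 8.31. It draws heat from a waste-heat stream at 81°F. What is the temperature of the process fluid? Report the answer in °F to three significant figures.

155 °F

COP_HP = T_H/(T_H − T_C) rearranges to T_H = COP·T_C/(COP − 1).
With T_C = 300.37 K, T_H = 8.31 × 300.37/7.310 = 341.46 K.
Converting, 341.46 K = 154.96°F.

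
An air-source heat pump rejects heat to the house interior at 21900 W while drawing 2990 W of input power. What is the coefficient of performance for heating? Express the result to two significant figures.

The first law gives Q̇_H = Q̇_C + Ẇ, so the three rates are Q̇_C = 18910, Q̇_H = 21900, Ẇ = 2990 W.
COP_HP = Q̇_H/Ẇ = 21900/2990 = 7.324.

7.3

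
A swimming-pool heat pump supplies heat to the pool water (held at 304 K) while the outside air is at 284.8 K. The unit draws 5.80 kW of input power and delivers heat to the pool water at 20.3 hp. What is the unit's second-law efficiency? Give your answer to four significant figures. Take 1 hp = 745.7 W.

Converting, Q̇_H = 20.30 hp = 15.14 kW, so COP_actual = Q̇_H/Ẇ = 15.14/5.800 = 2.610.
The reservoir spacing is ΔT = 304 − 284.8 = 19.20 K.
COP_Carnot = T_H/ΔT = 304.00/19.20 = 15.83.
η_II = COP_actual/COP_Carnot = 2.610/15.83 = 0.1648.

0.1648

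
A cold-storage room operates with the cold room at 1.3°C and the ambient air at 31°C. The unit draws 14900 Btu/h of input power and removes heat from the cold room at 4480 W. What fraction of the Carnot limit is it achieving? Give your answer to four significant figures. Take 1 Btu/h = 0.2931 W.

0.1110

Converting, Q̇_C = 4480 W = 15280 Btu/h, so COP_actual = Q̇_C/Ẇ = 15280/14900 = 1.026.
In absolute terms T_C = 274.45 K and T_H = 304.15 K, so ΔT = 29.70 K.
COP_Carnot = T_C/ΔT = 274.45/29.70 = 9.241.
η_II = COP_actual/COP_Carnot = 1.026/9.241 = 0.1110.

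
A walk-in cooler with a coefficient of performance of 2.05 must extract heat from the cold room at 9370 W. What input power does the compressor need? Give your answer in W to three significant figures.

4570 W

Ẇ = Q̇_C/COP = 9370/2.05 = 4571 W.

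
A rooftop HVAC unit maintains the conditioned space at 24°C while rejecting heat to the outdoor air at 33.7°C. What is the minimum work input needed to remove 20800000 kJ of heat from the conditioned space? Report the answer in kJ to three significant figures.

679000 kJ

In absolute terms T_C = 297.15 K and T_H = 306.85 K, so ΔT = 9.700 K.
The reversible limit is COP_R = T_C/ΔT = 30.63, so W_min = Q_C/COP = Q_C·ΔT/T_C.
W_min = 20800000 × 9.700/297.15 = 679000 kJ.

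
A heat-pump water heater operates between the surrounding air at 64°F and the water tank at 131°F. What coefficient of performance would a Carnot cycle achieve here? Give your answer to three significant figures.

8.82

In absolute terms T_C = 290.93 K and T_H = 328.15 K, so ΔT = 37.22 K.
For a reversible cycle, COP_Carnot = T_H/ΔT = 328.15/37.22 = 8.816.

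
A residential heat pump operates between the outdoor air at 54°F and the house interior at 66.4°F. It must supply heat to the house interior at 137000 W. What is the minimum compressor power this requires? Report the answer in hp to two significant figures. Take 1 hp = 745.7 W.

4.3 hp

In absolute terms T_C = 285.37 K and T_H = 292.26 K, so ΔT = 6.889 K.
COP_Carnot = T_H/ΔT = 292.26/6.889 = 42.43.
Ẇ_min = Q̇/COP_Carnot = 137000/42.43 = 3229 W = 4.330 hp.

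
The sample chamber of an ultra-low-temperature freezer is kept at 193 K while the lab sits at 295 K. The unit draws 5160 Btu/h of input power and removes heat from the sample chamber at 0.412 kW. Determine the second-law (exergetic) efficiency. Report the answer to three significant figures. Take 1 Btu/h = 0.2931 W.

Converting, Q̇_C = 0.4120 kW = 1406 Btu/h, so COP_actual = Q̇_C/Ẇ = 1406/5160 = 0.2724.
The reservoir spacing is ΔT = 295 − 193 = 102.0 K.
COP_Carnot = T_C/ΔT = 193.00/102.0 = 1.892.
η_II = COP_actual/COP_Carnot = 0.2724/1.892 = 0.1440.

0.144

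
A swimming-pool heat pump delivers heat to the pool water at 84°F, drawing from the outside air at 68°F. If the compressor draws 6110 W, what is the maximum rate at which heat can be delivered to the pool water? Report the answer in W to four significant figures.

207600 W

In absolute terms T_C = 293.15 K and T_H = 302.04 K, so ΔT = 8.889 K.
COP_Carnot = T_H/ΔT = 302.04/8.889 = 33.98.
Q̇_max = COP_Carnot × Ẇ = 33.98 × 6110 W = 207600 W.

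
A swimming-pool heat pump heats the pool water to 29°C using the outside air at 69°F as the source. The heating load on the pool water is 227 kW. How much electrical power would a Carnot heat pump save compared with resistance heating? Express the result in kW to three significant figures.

221 kW

In absolute terms T_C = 293.71 K and T_H = 302.15 K, so ΔT = 8.444 K.
COP_Carnot = T_H/ΔT = 302.15/8.444 = 35.78.
Resistance heating needs Ẇ_res = Q̇_H = 227.0 kW; the reversible heat pump needs only Ẇ_hp = Q̇_H/COP = 6.344 kW.
Saving = 227.0 − 6.344 = 220.7 kW.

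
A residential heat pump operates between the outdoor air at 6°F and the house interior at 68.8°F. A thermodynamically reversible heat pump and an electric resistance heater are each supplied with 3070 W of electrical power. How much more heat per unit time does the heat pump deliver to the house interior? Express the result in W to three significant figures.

In absolute terms T_C = 258.71 K and T_H = 293.59 K, so ΔT = 34.89 K.
COP_Carnot = T_H/ΔT = 293.59/34.89 = 8.415.
The heat pump delivers Q̇_H = COP × Ẇ = 25830 W; the resistance heater delivers Ẇ = 3070 W.
Extra = (COP − 1)·Ẇ = 22760 W.

22800 W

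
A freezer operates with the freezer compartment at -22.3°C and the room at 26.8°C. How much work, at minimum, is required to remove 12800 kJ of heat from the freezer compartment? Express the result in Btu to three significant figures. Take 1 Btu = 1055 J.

In absolute terms T_C = 250.85 K and T_H = 299.95 K, so ΔT = 49.10 K.
The reversible limit is COP_R = T_C/ΔT = 5.109, so W_min = Q_C/COP = Q_C·ΔT/T_C.
W_min = 12800 × 49.10/250.85 = 2505 kJ = 2375 Btu.

2370 Btu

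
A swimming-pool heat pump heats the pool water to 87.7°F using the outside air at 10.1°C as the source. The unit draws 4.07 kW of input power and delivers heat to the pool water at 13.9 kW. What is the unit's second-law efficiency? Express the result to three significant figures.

0.234

COP_actual = Q̇_H/Ẇ = 13.90/4.070 = 3.415.
In absolute terms T_C = 283.25 K and T_H = 304.09 K, so ΔT = 20.84 K.
COP_Carnot = T_H/ΔT = 304.09/20.84 = 14.59.
η_II = COP_actual/COP_Carnot = 3.415/14.59 = 0.2341.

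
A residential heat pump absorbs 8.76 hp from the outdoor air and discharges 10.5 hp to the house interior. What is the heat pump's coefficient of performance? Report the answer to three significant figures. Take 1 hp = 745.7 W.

The first law gives Q̇_H = Q̇_C + Ẇ, so the three rates are Q̇_C = 8.760, Q̇_H = 10.50, Ẇ = 1.740 hp.
COP_HP = Q̇_H/Ẇ = 10.50/1.740 = 6.034.

6.03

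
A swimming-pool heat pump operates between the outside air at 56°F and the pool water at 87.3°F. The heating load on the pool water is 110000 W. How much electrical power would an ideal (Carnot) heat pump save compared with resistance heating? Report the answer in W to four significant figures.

In absolute terms T_C = 286.48 K and T_H = 303.87 K, so ΔT = 17.39 K.
COP_Carnot = T_H/ΔT = 303.87/17.39 = 17.48.
Resistance heating needs Ẇ_res = Q̇_H = 110000 W; the reversible heat pump needs only Ẇ_hp = Q̇_H/COP = 6295 W.
Saving = 110000 − 6295 = 103700 W.

103700 W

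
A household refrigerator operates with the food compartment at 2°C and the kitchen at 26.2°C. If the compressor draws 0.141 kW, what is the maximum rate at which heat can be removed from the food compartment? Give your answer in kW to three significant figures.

In absolute terms T_C = 275.15 K and T_H = 299.35 K, so ΔT = 24.20 K.
COP_Carnot = T_C/ΔT = 275.15/24.20 = 11.37.
Q̇_max = COP_Carnot × Ẇ = 11.37 × 0.1410 kW = 1.603 kW.

1.60 kW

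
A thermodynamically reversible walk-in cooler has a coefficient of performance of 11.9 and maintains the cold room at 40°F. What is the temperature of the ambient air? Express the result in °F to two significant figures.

82 °F

COP_R = T_C/(T_H − T_C) gives T_H − T_C = T_C/COP.
With T_C = 277.59 K, T_H = 277.59 × (1 + 1/11.9) = 300.92 K.
Converting, 300.92 K = 81.99°F.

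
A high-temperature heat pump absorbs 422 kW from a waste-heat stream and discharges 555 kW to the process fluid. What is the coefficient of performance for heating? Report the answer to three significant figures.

The first law gives Q̇_H = Q̇_C + Ẇ, so the three rates are Q̇_C = 422.0, Q̇_H = 555.0, Ẇ = 133.0 kW.
COP_HP = Q̇_H/Ẇ = 555.0/133.0 = 4.173.

4.17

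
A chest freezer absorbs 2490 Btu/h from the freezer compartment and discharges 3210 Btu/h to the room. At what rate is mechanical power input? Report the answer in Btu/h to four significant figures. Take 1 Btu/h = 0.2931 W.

For a cyclic device the first law requires Q̇_H = Q̇_C + Ẇ.
Ẇ = Q̇_H − Q̇_C = 720.0 Btu/h.

720.0 Btu/h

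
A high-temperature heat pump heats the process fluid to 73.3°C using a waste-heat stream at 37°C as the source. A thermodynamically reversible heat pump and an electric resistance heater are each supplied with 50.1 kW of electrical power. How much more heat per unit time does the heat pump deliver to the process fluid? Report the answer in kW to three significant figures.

428 kW

In absolute terms T_C = 310.15 K and T_H = 346.45 K, so ΔT = 36.30 K.
COP_Carnot = T_H/ΔT = 346.45/36.30 = 9.544.
The heat pump delivers Q̇_H = COP × Ẇ = 478.2 kW; the resistance heater delivers Ẇ = 50.10 kW.
Extra = (COP − 1)·Ẇ = 428.1 kW.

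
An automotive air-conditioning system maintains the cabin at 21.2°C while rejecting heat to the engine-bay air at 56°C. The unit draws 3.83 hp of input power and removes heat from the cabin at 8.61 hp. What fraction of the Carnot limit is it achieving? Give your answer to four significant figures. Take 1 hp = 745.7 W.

COP_actual = Q̇_C/Ẇ = 8.610/3.830 = 2.248.
In absolute terms T_C = 294.35 K and T_H = 329.15 K, so ΔT = 34.80 K.
COP_Carnot = T_C/ΔT = 294.35/34.80 = 8.458.
η_II = COP_actual/COP_Carnot = 2.248/8.458 = 0.2658.

0.2658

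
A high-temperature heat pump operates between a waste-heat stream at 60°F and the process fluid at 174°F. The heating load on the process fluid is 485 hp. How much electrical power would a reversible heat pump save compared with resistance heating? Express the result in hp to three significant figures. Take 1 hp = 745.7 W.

398 hp

In absolute terms T_C = 288.71 K and T_H = 352.04 K, so ΔT = 63.33 K.
COP_Carnot = T_H/ΔT = 352.04/63.33 = 5.559.
Resistance heating needs Ẇ_res = Q̇_H = 485.0 hp; the reversible heat pump needs only Ẇ_hp = Q̇_H/COP = 87.25 hp.
Saving = 485.0 − 87.25 = 397.7 hp.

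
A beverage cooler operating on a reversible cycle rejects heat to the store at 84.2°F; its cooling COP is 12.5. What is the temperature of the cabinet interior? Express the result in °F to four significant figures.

For a Carnot refrigerator COP_R = T_C/(T_H − T_C), so T_C = COP·T_H/(1 + COP).
With T_H = 302.15 K, T_C = 12.5 × 302.15/13.50 = 279.77 K.
Converting, 279.77 K = 43.91°F.

43.91 °F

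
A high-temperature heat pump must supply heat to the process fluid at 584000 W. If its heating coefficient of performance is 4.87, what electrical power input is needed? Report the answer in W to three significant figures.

120000 W

Ẇ = Q̇_H/COP_HP = 584000/4.87 = 119900 W.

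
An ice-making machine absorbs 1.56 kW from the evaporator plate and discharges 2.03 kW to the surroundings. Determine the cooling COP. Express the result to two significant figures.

The first law gives Q̇_H = Q̇_C + Ẇ, so the three rates are Q̇_C = 1.560, Q̇_H = 2.030, Ẇ = 0.4700 kW.
COP_R = Q̇_C/Ẇ = 1.560/0.4700 = 3.319.

3.3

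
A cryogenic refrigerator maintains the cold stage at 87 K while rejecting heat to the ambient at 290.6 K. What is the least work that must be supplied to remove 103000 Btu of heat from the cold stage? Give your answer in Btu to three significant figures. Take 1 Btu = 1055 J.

The reservoir spacing is ΔT = 290.6 − 87 = 203.6 K.
The reversible limit is COP_R = T_C/ΔT = 0.4273, so W_min = Q_C/COP = Q_C·ΔT/T_C.
W_min = 103000 × 203.6/87.00 = 241000 Btu.

241000 Btu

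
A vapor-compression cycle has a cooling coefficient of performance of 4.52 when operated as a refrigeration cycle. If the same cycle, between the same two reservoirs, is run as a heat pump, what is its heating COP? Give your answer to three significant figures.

5.52

The first law on one cycle gives Q_H = Q_C + W, so Q_H/W = Q_C/W + 1.
COP_HP = COP_R + 1 = 4.52 + 1 = 5.52.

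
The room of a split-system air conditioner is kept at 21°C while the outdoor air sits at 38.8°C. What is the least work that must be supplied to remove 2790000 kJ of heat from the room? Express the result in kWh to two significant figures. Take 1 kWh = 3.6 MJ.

47 kWh

In absolute terms T_C = 294.15 K and T_H = 311.95 K, so ΔT = 17.80 K.
The reversible limit is COP_R = T_C/ΔT = 16.53, so W_min = Q_C/COP = Q_C·ΔT/T_C.
W_min = 2790000 × 17.80/294.15 = 168800 kJ = 46.90 kWh.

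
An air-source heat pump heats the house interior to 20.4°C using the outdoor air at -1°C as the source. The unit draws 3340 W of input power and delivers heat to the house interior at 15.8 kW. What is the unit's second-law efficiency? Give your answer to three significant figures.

Converting, Q̇_H = 15.80 kW = 15800 W, so COP_actual = Q̇_H/Ẇ = 15800/3340 = 4.731.
In absolute terms T_C = 272.15 K and T_H = 293.55 K, so ΔT = 21.40 K.
COP_Carnot = T_H/ΔT = 293.55/21.40 = 13.72.
η_II = COP_actual/COP_Carnot = 4.731/13.72 = 0.3449.

0.345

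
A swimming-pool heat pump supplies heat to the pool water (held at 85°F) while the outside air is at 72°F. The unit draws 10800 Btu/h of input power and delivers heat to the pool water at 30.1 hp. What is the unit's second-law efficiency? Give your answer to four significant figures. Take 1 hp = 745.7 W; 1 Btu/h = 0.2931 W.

0.1692

Converting, Q̇_H = 30.10 hp = 76580 Btu/h, so COP_actual = Q̇_H/Ẇ = 76580/10800 = 7.091.
In absolute terms T_C = 295.37 K and T_H = 302.59 K, so ΔT = 7.222 K.
COP_Carnot = T_H/ΔT = 302.59/7.222 = 41.90.
η_II = COP_actual/COP_Carnot = 7.091/41.90 = 0.1692.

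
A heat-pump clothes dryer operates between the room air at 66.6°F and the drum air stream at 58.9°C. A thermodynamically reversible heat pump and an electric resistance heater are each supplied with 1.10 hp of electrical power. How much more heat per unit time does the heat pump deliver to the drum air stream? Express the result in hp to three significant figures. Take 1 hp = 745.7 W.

8.11 hp

In absolute terms T_C = 292.37 K and T_H = 332.05 K, so ΔT = 39.68 K.
COP_Carnot = T_H/ΔT = 332.05/39.68 = 8.369.
The heat pump delivers Q̇_H = COP × Ẇ = 9.206 hp; the resistance heater delivers Ẇ = 1.100 hp.
Extra = (COP − 1)·Ẇ = 8.106 hp.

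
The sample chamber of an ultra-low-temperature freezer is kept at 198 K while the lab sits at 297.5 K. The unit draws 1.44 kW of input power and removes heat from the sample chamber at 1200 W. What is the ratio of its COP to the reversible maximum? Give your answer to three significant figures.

Converting, Q̇_C = 1200 W = 1.200 kW, so COP_actual = Q̇_C/Ẇ = 1.200/1.440 = 0.8333.
The reservoir spacing is ΔT = 297.5 − 198 = 99.50 K.
COP_Carnot = T_C/ΔT = 198.00/99.50 = 1.990.
η_II = COP_actual/COP_Carnot = 0.8333/1.990 = 0.4188.

0.419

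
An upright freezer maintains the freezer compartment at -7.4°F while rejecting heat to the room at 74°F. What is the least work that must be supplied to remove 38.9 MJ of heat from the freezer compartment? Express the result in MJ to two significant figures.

7.0 MJ

In absolute terms T_C = 251.26 K and T_H = 296.48 K, so ΔT = 45.22 K.
The reversible limit is COP_R = T_C/ΔT = 5.556, so W_min = Q_C/COP = Q_C·ΔT/T_C.
W_min = 38.90 × 45.22/251.26 = 7.001 MJ.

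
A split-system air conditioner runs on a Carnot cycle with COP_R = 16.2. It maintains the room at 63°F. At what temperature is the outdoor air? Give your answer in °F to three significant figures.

COP_R = T_C/(T_H − T_C) gives T_H − T_C = T_C/COP.
With T_C = 290.37 K, T_H = 290.37 × (1 + 1/16.2) = 308.30 K.
Converting, 308.30 K = 95.26°F.

95.3 °F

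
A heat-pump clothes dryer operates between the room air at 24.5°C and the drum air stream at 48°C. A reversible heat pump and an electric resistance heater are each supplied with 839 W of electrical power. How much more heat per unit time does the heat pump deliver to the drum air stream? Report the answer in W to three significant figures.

In absolute terms T_C = 297.65 K and T_H = 321.15 K, so ΔT = 23.50 K.
COP_Carnot = T_H/ΔT = 321.15/23.50 = 13.67.
The heat pump delivers Q̇_H = COP × Ẇ = 11470 W; the resistance heater delivers Ẇ = 839.0 W.
Extra = (COP − 1)·Ẇ = 10630 W.

10600 W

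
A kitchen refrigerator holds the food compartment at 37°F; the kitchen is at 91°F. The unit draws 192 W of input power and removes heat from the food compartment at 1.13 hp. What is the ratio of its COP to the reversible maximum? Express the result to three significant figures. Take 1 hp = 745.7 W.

0.477

Converting, Q̇_C = 1.130 hp = 842.6 W, so COP_actual = Q̇_C/Ẇ = 842.6/192.0 = 4.389.
In absolute terms T_C = 275.93 K and T_H = 305.93 K, so ΔT = 30.00 K.
COP_Carnot = T_C/ΔT = 275.93/30.00 = 9.198.
η_II = COP_actual/COP_Carnot = 4.389/9.198 = 0.4772.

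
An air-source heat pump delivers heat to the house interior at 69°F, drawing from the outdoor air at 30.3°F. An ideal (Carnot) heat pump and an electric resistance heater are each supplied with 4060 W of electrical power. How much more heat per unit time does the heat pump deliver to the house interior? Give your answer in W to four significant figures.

51400 W

In absolute terms T_C = 272.21 K and T_H = 293.71 K, so ΔT = 21.50 K.
COP_Carnot = T_H/ΔT = 293.71/21.50 = 13.66.
The heat pump delivers Q̇_H = COP × Ẇ = 55460 W; the resistance heater delivers Ẇ = 4060 W.
Extra = (COP − 1)·Ẇ = 51400 W.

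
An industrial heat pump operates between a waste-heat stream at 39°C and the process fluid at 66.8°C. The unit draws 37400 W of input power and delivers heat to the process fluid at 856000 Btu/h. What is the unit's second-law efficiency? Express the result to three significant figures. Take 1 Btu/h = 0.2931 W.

Converting, Q̇_H = 856000 Btu/h = 250900 W, so COP_actual = Q̇_H/Ẇ = 250900/37400 = 6.708.
In absolute terms T_C = 312.15 K and T_H = 339.95 K, so ΔT = 27.80 K.
COP_Carnot = T_H/ΔT = 339.95/27.80 = 12.23.
η_II = COP_actual/COP_Carnot = 6.708/12.23 = 0.5486.

0.549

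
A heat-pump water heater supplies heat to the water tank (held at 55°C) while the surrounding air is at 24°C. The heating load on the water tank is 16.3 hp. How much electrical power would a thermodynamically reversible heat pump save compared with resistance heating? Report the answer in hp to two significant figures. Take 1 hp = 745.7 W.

In absolute terms T_C = 297.15 K and T_H = 328.15 K, so ΔT = 31.00 K.
COP_Carnot = T_H/ΔT = 328.15/31.00 = 10.59.
Resistance heating needs Ẇ_res = Q̇_H = 16.30 hp; the reversible heat pump needs only Ẇ_hp = Q̇_H/COP = 1.540 hp.
Saving = 16.30 − 1.540 = 14.76 hp.

15 hp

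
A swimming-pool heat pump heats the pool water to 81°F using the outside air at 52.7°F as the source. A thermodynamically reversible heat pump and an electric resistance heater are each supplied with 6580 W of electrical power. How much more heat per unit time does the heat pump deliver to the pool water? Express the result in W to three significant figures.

In absolute terms T_C = 284.65 K and T_H = 300.37 K, so ΔT = 15.72 K.
COP_Carnot = T_H/ΔT = 300.37/15.72 = 19.10.
The heat pump delivers Q̇_H = COP × Ẇ = 125700 W; the resistance heater delivers Ẇ = 6580 W.
Extra = (COP − 1)·Ẇ = 119100 W.

119000 W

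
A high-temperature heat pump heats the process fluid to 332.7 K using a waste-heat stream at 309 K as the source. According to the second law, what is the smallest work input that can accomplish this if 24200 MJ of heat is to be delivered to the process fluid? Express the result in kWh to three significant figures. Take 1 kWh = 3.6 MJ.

The reservoir spacing is ΔT = 332.7 − 309 = 23.70 K.
The reversible limit is COP_HP = T_H/ΔT = 14.04, so W_min = Q_H/COP = Q_H·ΔT/T_H.
W_min = 24200 × 23.70/332.70 = 1724 MJ = 478.9 kWh.

479 kWh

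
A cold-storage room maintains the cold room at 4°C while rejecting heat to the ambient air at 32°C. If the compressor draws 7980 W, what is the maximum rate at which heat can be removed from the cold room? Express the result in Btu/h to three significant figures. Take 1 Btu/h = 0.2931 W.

In absolute terms T_C = 277.15 K and T_H = 305.15 K, so ΔT = 28.00 K.
COP_Carnot = T_C/ΔT = 277.15/28.00 = 9.898.
Q̇_max = COP_Carnot × Ẇ = 9.898 × 7980 W = 78990 W = 269500 Btu/h.

269000 Btu/h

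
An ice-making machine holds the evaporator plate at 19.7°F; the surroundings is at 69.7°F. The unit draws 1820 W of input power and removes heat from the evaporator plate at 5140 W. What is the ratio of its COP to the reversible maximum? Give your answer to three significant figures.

0.295

COP_actual = Q̇_C/Ẇ = 5140/1820 = 2.824.
In absolute terms T_C = 266.32 K and T_H = 294.09 K, so ΔT = 27.78 K.
COP_Carnot = T_C/ΔT = 266.32/27.78 = 9.587.
η_II = COP_actual/COP_Carnot = 2.824/9.587 = 0.2946.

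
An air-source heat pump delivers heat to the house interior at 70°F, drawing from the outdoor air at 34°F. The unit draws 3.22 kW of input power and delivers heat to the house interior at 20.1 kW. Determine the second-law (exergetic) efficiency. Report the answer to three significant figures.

COP_actual = Q̇_H/Ẇ = 20.10/3.220 = 6.242.
In absolute terms T_C = 274.26 K and T_H = 294.26 K, so ΔT = 20.00 K.
COP_Carnot = T_H/ΔT = 294.26/20.00 = 14.71.
η_II = COP_actual/COP_Carnot = 6.242/14.71 = 0.4243.

0.424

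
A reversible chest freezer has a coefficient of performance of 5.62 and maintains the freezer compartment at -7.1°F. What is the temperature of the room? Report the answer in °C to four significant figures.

23.02 °C

COP_R = T_C/(T_H − T_C) gives T_H − T_C = T_C/COP.
With T_C = 251.43 K, T_H = 251.43 × (1 + 1/5.62) = 296.17 K.
Converting, 296.17 K = 23.02°C.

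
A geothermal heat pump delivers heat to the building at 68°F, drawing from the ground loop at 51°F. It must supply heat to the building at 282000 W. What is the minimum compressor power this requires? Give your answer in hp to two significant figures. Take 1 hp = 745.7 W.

In absolute terms T_C = 283.71 K and T_H = 293.15 K, so ΔT = 9.444 K.
COP_Carnot = T_H/ΔT = 293.15/9.444 = 31.04.
Ẇ_min = Q̇/COP_Carnot = 282000/31.04 = 9085 W = 12.18 hp.

12 hp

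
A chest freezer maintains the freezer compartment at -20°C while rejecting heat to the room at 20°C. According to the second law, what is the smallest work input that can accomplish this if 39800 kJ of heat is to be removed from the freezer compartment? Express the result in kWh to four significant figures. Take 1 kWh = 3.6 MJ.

In absolute terms T_C = 253.15 K and T_H = 293.15 K, so ΔT = 40.00 K.
The reversible limit is COP_R = T_C/ΔT = 6.329, so W_min = Q_C/COP = Q_C·ΔT/T_C.
W_min = 39800 × 40.00/253.15 = 6289 kJ = 1.747 kWh.

1.747 kWh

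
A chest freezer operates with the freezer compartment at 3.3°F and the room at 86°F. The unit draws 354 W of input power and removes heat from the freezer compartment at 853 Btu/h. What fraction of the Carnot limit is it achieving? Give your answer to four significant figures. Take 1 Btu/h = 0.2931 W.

Converting, Q̇_C = 853.0 Btu/h = 250.0 W, so COP_actual = Q̇_C/Ẇ = 250.0/354.0 = 0.7063.
In absolute terms T_C = 257.21 K and T_H = 303.15 K, so ΔT = 45.94 K.
COP_Carnot = T_C/ΔT = 257.21/45.94 = 5.598.
η_II = COP_actual/COP_Carnot = 0.7063/5.598 = 0.1262.

0.1262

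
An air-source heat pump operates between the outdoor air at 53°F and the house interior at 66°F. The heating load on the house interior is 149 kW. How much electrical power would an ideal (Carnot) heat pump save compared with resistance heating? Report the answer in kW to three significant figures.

145 kW

In absolute terms T_C = 284.82 K and T_H = 292.04 K, so ΔT = 7.222 K.
COP_Carnot = T_H/ΔT = 292.04/7.222 = 40.44.
Resistance heating needs Ẇ_res = Q̇_H = 149.0 kW; the reversible heat pump needs only Ẇ_hp = Q̇_H/COP = 3.685 kW.
Saving = 149.0 − 3.685 = 145.3 kW.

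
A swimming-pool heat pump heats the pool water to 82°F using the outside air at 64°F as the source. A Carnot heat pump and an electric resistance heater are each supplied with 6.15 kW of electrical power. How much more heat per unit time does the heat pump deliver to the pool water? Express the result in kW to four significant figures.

In absolute terms T_C = 290.93 K and T_H = 300.93 K, so ΔT = 10.00 K.
COP_Carnot = T_H/ΔT = 300.93/10.00 = 30.09.
The heat pump delivers Q̇_H = COP × Ẇ = 185.1 kW; the resistance heater delivers Ẇ = 6.150 kW.
Extra = (COP − 1)·Ẇ = 178.9 kW.

178.9 kW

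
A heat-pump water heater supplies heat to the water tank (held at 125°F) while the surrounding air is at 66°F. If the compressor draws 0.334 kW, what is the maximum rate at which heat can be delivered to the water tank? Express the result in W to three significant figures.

3310 W

In absolute terms T_C = 292.04 K and T_H = 324.82 K, so ΔT = 32.78 K.
COP_Carnot = T_H/ΔT = 324.82/32.78 = 9.910.
Q̇_max = COP_Carnot × Ẇ = 9.910 × 0.3340 kW = 3.310 kW = 3310 W.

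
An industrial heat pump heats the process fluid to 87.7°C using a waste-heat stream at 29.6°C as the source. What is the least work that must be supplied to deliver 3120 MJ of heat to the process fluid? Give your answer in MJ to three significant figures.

In absolute terms T_C = 302.75 K and T_H = 360.85 K, so ΔT = 58.10 K.
The reversible limit is COP_HP = T_H/ΔT = 6.211, so W_min = Q_H/COP = Q_H·ΔT/T_H.
W_min = 3120 × 58.10/360.85 = 502.3 MJ.

502 MJ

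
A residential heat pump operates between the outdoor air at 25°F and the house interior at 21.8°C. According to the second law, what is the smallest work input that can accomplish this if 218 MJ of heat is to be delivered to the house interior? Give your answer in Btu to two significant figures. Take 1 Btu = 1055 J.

18000 Btu

In absolute terms T_C = 269.26 K and T_H = 294.95 K, so ΔT = 25.69 K.
The reversible limit is COP_HP = T_H/ΔT = 11.48, so W_min = Q_H/COP = Q_H·ΔT/T_H.
W_min = 218.0 × 25.69/294.95 = 18.99 MJ = 18000 Btu.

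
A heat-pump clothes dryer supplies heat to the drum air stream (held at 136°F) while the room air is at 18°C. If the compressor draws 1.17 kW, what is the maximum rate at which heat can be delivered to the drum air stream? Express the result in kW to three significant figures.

In absolute terms T_C = 291.15 K and T_H = 330.93 K, so ΔT = 39.78 K.
COP_Carnot = T_H/ΔT = 330.93/39.78 = 8.319.
Q̇_max = COP_Carnot × Ẇ = 8.319 × 1.170 kW = 9.734 kW.

9.73 kW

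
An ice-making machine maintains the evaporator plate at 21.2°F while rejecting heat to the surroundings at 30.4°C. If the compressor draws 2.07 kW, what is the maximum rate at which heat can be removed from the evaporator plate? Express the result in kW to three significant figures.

15.2 kW

In absolute terms T_C = 267.15 K and T_H = 303.55 K, so ΔT = 36.40 K.
COP_Carnot = T_C/ΔT = 267.15/36.40 = 7.339.
Q̇_max = COP_Carnot × Ẇ = 7.339 × 2.070 kW = 15.19 kW.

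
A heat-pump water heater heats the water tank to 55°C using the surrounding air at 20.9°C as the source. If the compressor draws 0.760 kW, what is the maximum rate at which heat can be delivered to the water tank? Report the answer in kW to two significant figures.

In absolute terms T_C = 294.05 K and T_H = 328.15 K, so ΔT = 34.10 K.
COP_Carnot = T_H/ΔT = 328.15/34.10 = 9.623.
Q̇_max = COP_Carnot × Ẇ = 9.623 × 0.7600 kW = 7.314 kW.

7.3 kW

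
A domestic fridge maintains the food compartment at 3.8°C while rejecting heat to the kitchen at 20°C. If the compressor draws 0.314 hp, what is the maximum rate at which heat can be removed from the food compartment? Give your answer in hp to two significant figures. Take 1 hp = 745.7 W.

5.4 hp

In absolute terms T_C = 276.95 K and T_H = 293.15 K, so ΔT = 16.20 K.
COP_Carnot = T_C/ΔT = 276.95/16.20 = 17.10.
Q̇_max = COP_Carnot × Ẇ = 17.10 × 0.3140 hp = 5.368 hp.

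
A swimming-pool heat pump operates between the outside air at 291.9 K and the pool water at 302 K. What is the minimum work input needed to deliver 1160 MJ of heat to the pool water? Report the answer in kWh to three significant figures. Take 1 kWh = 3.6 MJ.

The reservoir spacing is ΔT = 302 − 291.9 = 10.10 K.
The reversible limit is COP_HP = T_H/ΔT = 29.90, so W_min = Q_H/COP = Q_H·ΔT/T_H.
W_min = 1160 × 10.10/302.00 = 38.79 MJ = 10.78 kWh.

10.8 kWh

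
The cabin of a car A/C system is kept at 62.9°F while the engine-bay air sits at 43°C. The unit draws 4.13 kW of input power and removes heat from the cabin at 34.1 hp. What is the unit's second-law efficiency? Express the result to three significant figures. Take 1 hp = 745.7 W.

Converting, Q̇_C = 34.10 hp = 25.43 kW, so COP_actual = Q̇_C/Ẇ = 25.43/4.130 = 6.157.
In absolute terms T_C = 290.32 K and T_H = 316.15 K, so ΔT = 25.83 K.
COP_Carnot = T_C/ΔT = 290.32/25.83 = 11.24.
η_II = COP_actual/COP_Carnot = 6.157/11.24 = 0.5479.

0.548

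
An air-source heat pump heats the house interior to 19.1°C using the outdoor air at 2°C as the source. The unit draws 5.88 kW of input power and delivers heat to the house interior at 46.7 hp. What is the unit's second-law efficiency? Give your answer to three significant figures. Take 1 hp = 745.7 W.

0.347

Converting, Q̇_H = 46.70 hp = 34.82 kW, so COP_actual = Q̇_H/Ẇ = 34.82/5.880 = 5.922.
In absolute terms T_C = 275.15 K and T_H = 292.25 K, so ΔT = 17.10 K.
COP_Carnot = T_H/ΔT = 292.25/17.10 = 17.09.
η_II = COP_actual/COP_Carnot = 5.922/17.09 = 0.3465.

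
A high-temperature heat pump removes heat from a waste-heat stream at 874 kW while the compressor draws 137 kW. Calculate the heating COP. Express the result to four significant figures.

The first law gives Q̇_H = Q̇_C + Ẇ, so the three rates are Q̇_C = 874.0, Q̇_H = 1011, Ẇ = 137.0 kW.
COP_HP = Q̇_H/Ẇ = 1011/137.0 = 7.380.

7.380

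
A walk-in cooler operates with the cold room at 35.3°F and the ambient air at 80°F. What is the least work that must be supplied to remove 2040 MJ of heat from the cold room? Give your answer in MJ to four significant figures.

In absolute terms T_C = 274.98 K and T_H = 299.82 K, so ΔT = 24.83 K.
The reversible limit is COP_R = T_C/ΔT = 11.07, so W_min = Q_C/COP = Q_C·ΔT/T_C.
W_min = 2040 × 24.83/274.98 = 184.2 MJ.

184.2 MJ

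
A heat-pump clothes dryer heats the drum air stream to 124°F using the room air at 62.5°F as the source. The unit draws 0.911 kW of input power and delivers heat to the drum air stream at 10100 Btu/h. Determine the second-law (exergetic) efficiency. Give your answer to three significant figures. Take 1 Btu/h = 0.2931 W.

0.342

Converting, Q̇_H = 10100 Btu/h = 2.960 kW, so COP_actual = Q̇_H/Ẇ = 2.960/0.9110 = 3.250.
In absolute terms T_C = 290.09 K and T_H = 324.26 K, so ΔT = 34.17 K.
COP_Carnot = T_H/ΔT = 324.26/34.17 = 9.491.
η_II = COP_actual/COP_Carnot = 3.250/9.491 = 0.3424.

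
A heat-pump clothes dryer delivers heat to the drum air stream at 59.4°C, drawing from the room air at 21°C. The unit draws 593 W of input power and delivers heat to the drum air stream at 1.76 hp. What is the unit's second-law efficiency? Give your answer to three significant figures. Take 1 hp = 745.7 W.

Converting, Q̇_H = 1.760 hp = 1312 W, so COP_actual = Q̇_H/Ẇ = 1312/593.0 = 2.213.
In absolute terms T_C = 294.15 K and T_H = 332.55 K, so ΔT = 38.40 K.
COP_Carnot = T_H/ΔT = 332.55/38.40 = 8.660.
η_II = COP_actual/COP_Carnot = 2.213/8.660 = 0.2556.

0.256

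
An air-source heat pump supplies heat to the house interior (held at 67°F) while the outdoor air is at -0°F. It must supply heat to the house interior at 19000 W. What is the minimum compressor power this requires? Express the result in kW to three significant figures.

2.42 kW

In absolute terms T_C = 255.37 K and T_H = 292.59 K, so ΔT = 37.22 K.
COP_Carnot = T_H/ΔT = 292.59/37.22 = 7.861.
Ẇ_min = Q̇/COP_Carnot = 19000/7.861 = 2417 W = 2.417 kW.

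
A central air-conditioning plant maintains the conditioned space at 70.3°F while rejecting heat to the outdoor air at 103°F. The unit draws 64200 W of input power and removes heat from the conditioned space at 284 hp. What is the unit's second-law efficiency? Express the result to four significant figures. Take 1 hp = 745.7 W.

0.2035

Converting, Q̇_C = 284.0 hp = 211800 W, so COP_actual = Q̇_C/Ẇ = 211800/64200 = 3.299.
In absolute terms T_C = 294.43 K and T_H = 312.59 K, so ΔT = 18.17 K.
COP_Carnot = T_C/ΔT = 294.43/18.17 = 16.21.
η_II = COP_actual/COP_Carnot = 3.299/16.21 = 0.2035.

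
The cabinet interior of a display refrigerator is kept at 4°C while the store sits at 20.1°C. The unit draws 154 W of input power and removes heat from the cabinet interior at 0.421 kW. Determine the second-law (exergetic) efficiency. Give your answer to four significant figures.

0.1588

Converting, Q̇_C = 0.4210 kW = 421.0 W, so COP_actual = Q̇_C/Ẇ = 421.0/154.0 = 2.734.
In absolute terms T_C = 277.15 K and T_H = 293.25 K, so ΔT = 16.10 K.
COP_Carnot = T_C/ΔT = 277.15/16.10 = 17.21.
η_II = COP_actual/COP_Carnot = 2.734/17.21 = 0.1588.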